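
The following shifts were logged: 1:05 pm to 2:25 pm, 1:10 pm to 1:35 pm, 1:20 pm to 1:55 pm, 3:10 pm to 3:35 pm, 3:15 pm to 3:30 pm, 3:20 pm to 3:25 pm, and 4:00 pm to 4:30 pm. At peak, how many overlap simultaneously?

At 1:20 pm, 3 of the intervals are simultaneously active.
No point has more.

3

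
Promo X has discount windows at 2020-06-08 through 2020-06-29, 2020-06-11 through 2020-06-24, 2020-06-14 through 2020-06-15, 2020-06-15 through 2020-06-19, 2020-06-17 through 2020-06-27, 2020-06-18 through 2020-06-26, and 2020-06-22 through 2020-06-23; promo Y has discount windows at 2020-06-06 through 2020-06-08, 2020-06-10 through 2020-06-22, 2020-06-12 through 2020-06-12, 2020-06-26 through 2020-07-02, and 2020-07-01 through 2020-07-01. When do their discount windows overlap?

2020-06-08 through 2020-06-08, 2020-06-10 through 2020-06-22, 2020-06-26 through 2020-06-29

Merge the first list: 2020-06-08 through 2020-06-29.
Merge the second list: 2020-06-06 through 2020-06-08, 2020-06-10 through 2020-06-22, 2020-06-26 through 2020-07-02.
2020-06-08 through 2020-06-29 meets the second set on 2020-06-08 through 2020-06-08, 2020-06-10 through 2020-06-22, 2020-06-26 through 2020-06-29.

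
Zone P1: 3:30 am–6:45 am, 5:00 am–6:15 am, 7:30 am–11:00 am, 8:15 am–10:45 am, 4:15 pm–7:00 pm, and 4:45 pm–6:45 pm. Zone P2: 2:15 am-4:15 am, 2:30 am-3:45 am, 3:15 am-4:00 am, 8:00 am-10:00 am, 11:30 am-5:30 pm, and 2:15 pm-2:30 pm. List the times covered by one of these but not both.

2:15 am–3:30 am, 4:15 am–6:45 am, 7:30 am–8:00 am, 10:00 am–11:00 am, 11:30 am–4:15 pm, 5:30 pm–7:00 pm

First set merges to 3:30 am–6:45 am, 7:30 am–11:00 am, 4:15 pm–7:00 pm.
Second set merges to 2:15 am–4:15 am, 8:00 am–10:00 am, 11:30 am–5:30 pm.
A but not B: 4:15 am–6:45 am, 7:30 am–8:00 am, 10:00 am–11:00 am, 5:30 pm–7:00 pm.
B but not A: 2:15 am–3:30 am, 11:30 am–4:15 pm.
Combining gives A △ B.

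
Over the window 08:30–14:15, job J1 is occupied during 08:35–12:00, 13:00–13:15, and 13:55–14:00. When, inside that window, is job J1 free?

08:30-08:35, 12:00-13:00, 13:15-13:55, 14:00-14:15

After merging, the occupied span is 08:35-12:00, 13:00-13:15, 13:55-14:00.
Gaps within 08:30-14:15: 08:30-08:35, 12:00-13:00, 13:15-13:55, 14:00-14:15.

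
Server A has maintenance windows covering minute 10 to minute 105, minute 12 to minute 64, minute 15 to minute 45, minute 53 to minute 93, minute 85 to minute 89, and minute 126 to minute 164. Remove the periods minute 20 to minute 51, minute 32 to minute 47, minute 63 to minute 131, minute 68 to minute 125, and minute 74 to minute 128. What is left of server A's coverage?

First set merges to minute 10 to minute 105, minute 126 to minute 164.
Second set merges to minute 20 to minute 51, minute 63 to minute 131.
minute 10 to minute 105 with B removed leaves minute 10 to minute 20, minute 51 to minute 63.
minute 126 to minute 164 with B removed leaves minute 131 to minute 164.

minute 10 to minute 20, minute 51 to minute 63, minute 131 to minute 164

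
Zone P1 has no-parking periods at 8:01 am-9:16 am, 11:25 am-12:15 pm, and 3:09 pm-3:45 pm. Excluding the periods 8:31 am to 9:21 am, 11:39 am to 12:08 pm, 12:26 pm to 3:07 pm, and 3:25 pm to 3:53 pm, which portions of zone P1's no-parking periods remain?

8:01 am-8:31 am, 11:25 am-11:39 am, 12:08 pm-12:15 pm, 3:09 pm-3:25 pm

8:01 am-9:16 am with B removed leaves 8:01 am-8:31 am.
11:25 am-12:15 pm with B removed leaves 11:25 am-11:39 am, 12:08 pm-12:15 pm.
3:09 pm-3:45 pm with B removed leaves 3:09 pm-3:25 pm.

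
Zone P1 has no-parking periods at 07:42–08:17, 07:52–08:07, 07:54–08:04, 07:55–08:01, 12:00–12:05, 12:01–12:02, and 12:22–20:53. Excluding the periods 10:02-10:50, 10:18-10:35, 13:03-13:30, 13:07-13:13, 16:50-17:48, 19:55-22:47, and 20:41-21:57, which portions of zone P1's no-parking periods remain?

07:42–08:17, 12:00–12:05, 12:22–13:03, 13:30–16:50, 17:48–19:55

A, merged: 07:42–08:17, 12:00–12:05, 12:22–20:53.
B, merged: 10:02–10:50, 13:03–13:30, 16:50–17:48, 19:55–22:47.
07:42–08:17: no B overlap → unchanged.
12:00–12:05: no B overlap → unchanged.
12:22–20:53 minus B → 12:22–13:03, 13:30–16:50, 17:48–19:55.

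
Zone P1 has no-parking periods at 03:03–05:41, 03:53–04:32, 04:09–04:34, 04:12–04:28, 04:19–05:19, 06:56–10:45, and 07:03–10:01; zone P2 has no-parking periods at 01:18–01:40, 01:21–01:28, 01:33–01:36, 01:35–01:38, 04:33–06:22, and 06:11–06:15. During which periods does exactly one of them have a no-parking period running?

01:18–01:40, 03:03–04:33, 05:41–06:22, 06:56–10:45

A, merged: 03:03–05:41, 06:56–10:45.
B, merged: 01:18–01:40, 04:33–06:22.
A but not B: 03:03–04:33, 06:56–10:45.
B but not A: 01:18–01:40, 05:41–06:22.
Combining gives A △ B.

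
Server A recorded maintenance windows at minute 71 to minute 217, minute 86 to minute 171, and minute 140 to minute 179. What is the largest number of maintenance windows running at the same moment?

3

At minute 140, 3 of the intervals are simultaneously active.
No point has more.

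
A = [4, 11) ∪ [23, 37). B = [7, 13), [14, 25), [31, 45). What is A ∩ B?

[7, 11) ∪ [23, 25) ∪ [31, 37)

[4, 11) ∩ B → [7, 11).
[23, 37) ∩ B → [23, 25), [31, 37).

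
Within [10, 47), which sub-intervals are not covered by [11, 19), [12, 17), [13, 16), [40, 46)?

[10, 11) ∪ [19, 40) ∪ [46, 47)

Covered (merged): [11, 19), [40, 46).
Gaps within [10, 47): [10, 11), [19, 40), [46, 47).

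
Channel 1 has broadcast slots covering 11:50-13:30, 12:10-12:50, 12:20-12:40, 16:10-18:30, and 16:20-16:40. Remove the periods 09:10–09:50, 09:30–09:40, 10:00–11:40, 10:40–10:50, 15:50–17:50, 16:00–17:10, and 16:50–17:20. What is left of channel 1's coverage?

11:50–13:30, 17:50–18:30

Merge the first list: 11:50–13:30, 16:10–18:30.
Merge the second list: 09:10–09:50, 10:00–11:40, 15:50–17:50.
11:50–13:30: no B overlap → unchanged.
16:10–18:30 minus B → 17:50–18:30.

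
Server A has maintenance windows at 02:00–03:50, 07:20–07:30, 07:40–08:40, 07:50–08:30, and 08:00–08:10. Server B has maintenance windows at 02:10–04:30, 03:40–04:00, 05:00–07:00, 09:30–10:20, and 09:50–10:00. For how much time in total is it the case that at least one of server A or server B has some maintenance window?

First set merges to 02:00-03:50, 07:20-07:30, 07:40-08:40.
Second set merges to 02:10-04:30, 05:00-07:00, 09:30-10:20.
A ∪ B = 02:00-04:30, 05:00-07:00, 07:20-07:30, 07:40-08:40, 09:30-10:20.
Total: 2 h 30 min + 2 h + 10 min + 1 h + 50 min = 6 h 30 min.

6 h 30 min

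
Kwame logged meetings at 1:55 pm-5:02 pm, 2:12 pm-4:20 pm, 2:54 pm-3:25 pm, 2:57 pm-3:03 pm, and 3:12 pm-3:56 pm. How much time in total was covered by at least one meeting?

Merged: 1:55 pm–5:02 pm.
Length: 3 h 7 min.

3 h 7 min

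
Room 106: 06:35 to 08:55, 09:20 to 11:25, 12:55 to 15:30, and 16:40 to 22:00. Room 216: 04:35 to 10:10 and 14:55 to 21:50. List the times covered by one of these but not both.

04:35–06:35, 08:55–09:20, 10:10–11:25, 12:55–14:55, 15:30–16:40, 21:50–22:00

A \ B = 10:10–11:25, 12:55–14:55, 21:50–22:00.
B \ A = 04:35–06:35, 08:55–09:20, 15:30–16:40.
Union of the two gives the symmetric difference.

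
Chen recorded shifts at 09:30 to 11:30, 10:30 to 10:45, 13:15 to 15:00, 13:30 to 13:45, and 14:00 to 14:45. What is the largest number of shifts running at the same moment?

2

At 10:30, 2 of the intervals are simultaneously active.
No point has more.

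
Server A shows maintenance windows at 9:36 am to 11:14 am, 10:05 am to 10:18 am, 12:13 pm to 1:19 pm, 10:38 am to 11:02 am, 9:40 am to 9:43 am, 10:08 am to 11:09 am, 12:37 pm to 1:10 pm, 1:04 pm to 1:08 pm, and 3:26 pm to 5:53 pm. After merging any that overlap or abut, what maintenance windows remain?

9:36 am–11:14 am, 12:13 pm–1:19 pm, 3:26 pm–5:53 pm

Sort by start: 9:36 am–11:14 am, 9:40 am–9:43 am, 10:05 am–10:18 am, 10:08 am–11:09 am, 10:38 am–11:02 am, 12:13 pm–1:19 pm, 12:37 pm–1:10 pm, 1:04 pm–1:08 pm, 3:26 pm–5:53 pm.
9:40 am–9:43 am overlaps/touches 9:36 am–11:14 am → extend to 9:36 am–11:14 am.
10:05 am–10:18 am overlaps/touches 9:36 am–11:14 am → extend to 9:36 am–11:14 am.
10:08 am–11:09 am overlaps/touches 9:36 am–11:14 am → extend to 9:36 am–11:14 am.
10:38 am–11:02 am overlaps/touches 9:36 am–11:14 am → extend to 9:36 am–11:14 am.
12:13 pm–1:19 pm is disjoint → start new block.
12:37 pm–1:10 pm overlaps/touches 12:13 pm–1:19 pm → extend to 12:13 pm–1:19 pm.
1:04 pm–1:08 pm overlaps/touches 12:13 pm–1:19 pm → extend to 12:13 pm–1:19 pm.
3:26 pm–5:53 pm is disjoint → start new block.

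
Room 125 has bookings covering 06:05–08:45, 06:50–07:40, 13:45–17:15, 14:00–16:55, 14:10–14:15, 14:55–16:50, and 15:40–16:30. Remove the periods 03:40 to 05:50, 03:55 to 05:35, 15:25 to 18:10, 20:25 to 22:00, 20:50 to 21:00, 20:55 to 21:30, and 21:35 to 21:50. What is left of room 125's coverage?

First set merges to 06:05–08:45, 13:45–17:15.
Second set merges to 03:40–05:50, 15:25–18:10, 20:25–22:00.
06:05–08:45: no B overlap → unchanged.
13:45–17:15 minus B → 13:45–15:25.

06:05–08:45, 13:45–15:25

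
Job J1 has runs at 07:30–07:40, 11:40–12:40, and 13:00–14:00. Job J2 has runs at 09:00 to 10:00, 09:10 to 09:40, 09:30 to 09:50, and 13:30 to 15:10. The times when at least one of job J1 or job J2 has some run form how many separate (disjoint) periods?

Second set merges to 09:00-10:00, 13:30-15:10.
A ∪ B = 07:30-07:40, 09:00-10:00, 11:40-12:40, 13:00-15:10.
That is 4 disjoint pieces.

4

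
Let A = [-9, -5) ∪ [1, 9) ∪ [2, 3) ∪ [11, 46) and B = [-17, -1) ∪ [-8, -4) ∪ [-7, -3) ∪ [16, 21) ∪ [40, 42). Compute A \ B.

First set merges to [-9, -5), [1, 9), [11, 46).
Second set merges to [-17, -1), [16, 21), [40, 42).
[-9, -5) lies entirely inside B → drops out.
[1, 9) is untouched.
[11, 46) with B removed leaves [11, 16), [21, 40), [42, 46).

[1, 9) ∪ [11, 16) ∪ [21, 40) ∪ [42, 46)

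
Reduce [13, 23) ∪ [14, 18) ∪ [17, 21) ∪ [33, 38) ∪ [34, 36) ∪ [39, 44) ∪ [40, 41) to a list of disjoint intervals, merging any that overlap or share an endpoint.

[14, 18) overlaps/touches [13, 23) → extend to [13, 23).
[17, 21) overlaps/touches [13, 23) → extend to [13, 23).
[33, 38) is disjoint → start new block.
[34, 36) overlaps/touches [33, 38) → extend to [33, 38).
[39, 44) is disjoint → start new block.
[40, 41) overlaps/touches [39, 44) → extend to [39, 44).

[13, 23) ∪ [33, 38) ∪ [39, 44)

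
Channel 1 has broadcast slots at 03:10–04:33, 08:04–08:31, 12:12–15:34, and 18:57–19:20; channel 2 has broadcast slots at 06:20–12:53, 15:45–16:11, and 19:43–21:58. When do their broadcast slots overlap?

03:10–04:33 meets no B interval.
08:04–08:31 ∩ B → 08:04–08:31.
12:12–15:34 ∩ B → 12:12–12:53.
18:57–19:20 meets no B interval.

08:04–08:31, 12:12–12:53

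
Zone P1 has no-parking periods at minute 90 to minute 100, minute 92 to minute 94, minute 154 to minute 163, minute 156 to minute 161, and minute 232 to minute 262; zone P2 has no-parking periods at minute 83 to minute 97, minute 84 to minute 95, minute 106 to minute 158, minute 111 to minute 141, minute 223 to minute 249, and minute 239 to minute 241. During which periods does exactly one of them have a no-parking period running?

A, merged: minute 90 to minute 100, minute 154 to minute 163, minute 232 to minute 262.
B, merged: minute 83 to minute 97, minute 106 to minute 158, minute 223 to minute 249.
A but not B: minute 97 to minute 100, minute 158 to minute 163, minute 249 to minute 262.
B but not A: minute 83 to minute 90, minute 106 to minute 154, minute 223 to minute 232.
Combining gives A △ B.

minute 83 to minute 90, minute 97 to minute 100, minute 106 to minute 154, minute 158 to minute 163, minute 223 to minute 232, minute 249 to minute 262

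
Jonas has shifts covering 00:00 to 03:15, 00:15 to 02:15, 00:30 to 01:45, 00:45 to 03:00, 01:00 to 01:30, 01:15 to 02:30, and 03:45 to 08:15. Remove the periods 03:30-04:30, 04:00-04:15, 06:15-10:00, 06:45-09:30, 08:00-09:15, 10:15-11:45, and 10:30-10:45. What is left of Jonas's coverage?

Merge the first list: 00:00-03:15, 03:45-08:15.
Merge the second list: 03:30-04:30, 06:15-10:00, 10:15-11:45.
00:00-03:15 is untouched.
03:45-08:15 with B removed leaves 04:30-06:15.

00:00-03:15, 04:30-06:15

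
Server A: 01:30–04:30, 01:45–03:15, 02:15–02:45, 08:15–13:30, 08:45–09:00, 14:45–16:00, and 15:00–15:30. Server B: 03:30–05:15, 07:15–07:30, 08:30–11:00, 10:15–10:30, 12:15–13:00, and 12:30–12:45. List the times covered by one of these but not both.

01:30-03:30, 04:30-05:15, 07:15-07:30, 08:15-08:30, 11:00-12:15, 13:00-13:30, 14:45-16:00

First set merges to 01:30-04:30, 08:15-13:30, 14:45-16:00.
Second set merges to 03:30-05:15, 07:15-07:30, 08:30-11:00, 12:15-13:00.
Only in the first: 01:30-03:30, 08:15-08:30, 11:00-12:15, 13:00-13:30, 14:45-16:00.
Only in the second: 04:30-05:15, 07:15-07:30.
Together these are the periods covered by exactly one.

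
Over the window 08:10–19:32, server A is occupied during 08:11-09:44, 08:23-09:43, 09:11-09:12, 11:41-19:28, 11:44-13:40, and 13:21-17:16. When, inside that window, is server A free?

The merged coverage is 08:11-09:44, 11:41-19:28.
Complement within 08:10-19:32: 08:10-08:11, 09:44-11:41, 19:28-19:32.

08:10-08:11, 09:44-11:41, 19:28-19:32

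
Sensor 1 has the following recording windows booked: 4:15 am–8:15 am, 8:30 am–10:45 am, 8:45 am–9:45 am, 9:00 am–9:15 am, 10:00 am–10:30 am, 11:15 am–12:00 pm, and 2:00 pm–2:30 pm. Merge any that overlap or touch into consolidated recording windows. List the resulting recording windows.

8:30 am–10:45 am is disjoint → start new block.
8:45 am–9:45 am overlaps/touches 8:30 am–10:45 am → extend to 8:30 am–10:45 am.
9:00 am–9:15 am overlaps/touches 8:30 am–10:45 am → extend to 8:30 am–10:45 am.
10:00 am–10:30 am overlaps/touches 8:30 am–10:45 am → extend to 8:30 am–10:45 am.
11:15 am–12:00 pm is disjoint → start new block.
2:00 pm–2:30 pm is disjoint → start new block.

4:15 am–8:15 am, 8:30 am–10:45 am, 11:15 am–12:00 pm, 2:00 pm–2:30 pm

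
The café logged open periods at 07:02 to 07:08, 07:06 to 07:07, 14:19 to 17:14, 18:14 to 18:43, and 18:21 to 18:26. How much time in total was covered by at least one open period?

3 h 30 min

Merged: 07:02–07:08, 14:19–17:14, 18:14–18:43.
Lengths: 6 min + 2 h 55 min + 29 min = 3 h 30 min.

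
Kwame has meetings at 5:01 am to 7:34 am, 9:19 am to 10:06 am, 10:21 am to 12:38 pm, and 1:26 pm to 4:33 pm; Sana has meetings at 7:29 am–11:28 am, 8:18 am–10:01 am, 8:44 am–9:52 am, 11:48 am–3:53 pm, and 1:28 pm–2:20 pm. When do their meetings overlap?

Merge the second list: 7:29 am–11:28 am, 11:48 am–3:53 pm.
5:01 am–7:34 am meets the second set on 7:29 am–7:34 am.
9:19 am–10:06 am meets the second set on 9:19 am–10:06 am.
10:21 am–12:38 pm meets the second set on 10:21 am–11:28 am, 11:48 am–12:38 pm.
1:26 pm–4:33 pm meets the second set on 1:26 pm–3:53 pm.

7:29 am–7:34 am, 9:19 am–10:06 am, 10:21 am–11:28 am, 11:48 am–12:38 pm, 1:26 pm–3:53 pm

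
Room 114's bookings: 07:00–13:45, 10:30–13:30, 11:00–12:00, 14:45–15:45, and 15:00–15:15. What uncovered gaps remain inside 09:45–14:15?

13:45–14:15

The merged coverage is 07:00–13:45, 14:45–15:45.
Uncovered inside 09:45–14:15: 13:45–14:15.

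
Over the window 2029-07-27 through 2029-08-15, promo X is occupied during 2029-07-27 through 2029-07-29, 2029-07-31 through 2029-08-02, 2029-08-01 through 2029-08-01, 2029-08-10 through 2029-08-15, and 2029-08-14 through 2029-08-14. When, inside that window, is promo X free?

The merged coverage is 2029-07-27 through 2029-07-29, 2029-07-31 through 2029-08-02, 2029-08-10 through 2029-08-15.
Gaps within 2029-07-27 through 2029-08-15: 2029-07-30 through 2029-07-30, 2029-08-03 through 2029-08-09.

2029-07-30 through 2029-07-30, 2029-08-03 through 2029-08-09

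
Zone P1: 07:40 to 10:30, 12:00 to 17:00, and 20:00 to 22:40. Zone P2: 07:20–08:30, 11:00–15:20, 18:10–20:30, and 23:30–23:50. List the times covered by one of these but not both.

07:20-07:40, 08:30-10:30, 11:00-12:00, 15:20-17:00, 18:10-20:00, 20:30-22:40, 23:30-23:50

A \ B = 08:30-10:30, 15:20-17:00, 20:30-22:40.
B \ A = 07:20-07:40, 11:00-12:00, 18:10-20:00, 23:30-23:50.
Union of the two gives the symmetric difference.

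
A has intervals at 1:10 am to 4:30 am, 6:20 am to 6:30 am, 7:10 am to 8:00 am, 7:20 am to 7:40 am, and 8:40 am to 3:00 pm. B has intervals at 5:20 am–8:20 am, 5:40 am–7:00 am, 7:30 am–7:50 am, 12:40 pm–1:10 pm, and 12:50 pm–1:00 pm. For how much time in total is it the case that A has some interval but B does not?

First set merges to 1:10 am–4:30 am, 6:20 am–6:30 am, 7:10 am–8:00 am, 8:40 am–3:00 pm.
Second set merges to 5:20 am–8:20 am, 12:40 pm–1:10 pm.
A \ B = 1:10 am–4:30 am, 8:40 am–12:40 pm, 1:10 pm–3:00 pm.
Total: 3 h 20 min + 4 h + 1 h 50 min = 9 h 10 min.

9 h 10 min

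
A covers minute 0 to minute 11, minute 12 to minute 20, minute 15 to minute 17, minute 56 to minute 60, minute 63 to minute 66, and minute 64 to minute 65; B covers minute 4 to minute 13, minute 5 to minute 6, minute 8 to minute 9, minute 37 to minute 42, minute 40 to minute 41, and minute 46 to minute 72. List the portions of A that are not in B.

A, merged: minute 0 to minute 11, minute 12 to minute 20, minute 56 to minute 60, minute 63 to minute 66.
B, merged: minute 4 to minute 13, minute 37 to minute 42, minute 46 to minute 72.
minute 0 to minute 11 with B removed leaves minute 0 to minute 4.
minute 12 to minute 20 with B removed leaves minute 13 to minute 20.
minute 56 to minute 60 lies entirely inside B → drops out.
minute 63 to minute 66 lies entirely inside B → drops out.

minute 0 to minute 4, minute 13 to minute 20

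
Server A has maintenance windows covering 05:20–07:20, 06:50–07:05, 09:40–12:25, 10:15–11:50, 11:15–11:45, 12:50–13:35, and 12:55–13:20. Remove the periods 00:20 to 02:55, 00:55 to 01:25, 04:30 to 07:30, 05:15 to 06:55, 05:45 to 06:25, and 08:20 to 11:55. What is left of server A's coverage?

Merge the first list: 05:20–07:20, 09:40–12:25, 12:50–13:35.
Merge the second list: 00:20–02:55, 04:30–07:30, 08:20–11:55.
05:20–07:20: fully covered by B → removed.
09:40–12:25 minus B → 11:55–12:25.
12:50–13:35: no B overlap → unchanged.

11:55–12:25, 12:50–13:35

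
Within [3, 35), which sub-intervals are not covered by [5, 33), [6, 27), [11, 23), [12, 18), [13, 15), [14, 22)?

[3, 5) ∪ [33, 35)

After merging, the occupied span is [5, 33).
Uncovered inside [3, 35): [3, 5), [33, 35).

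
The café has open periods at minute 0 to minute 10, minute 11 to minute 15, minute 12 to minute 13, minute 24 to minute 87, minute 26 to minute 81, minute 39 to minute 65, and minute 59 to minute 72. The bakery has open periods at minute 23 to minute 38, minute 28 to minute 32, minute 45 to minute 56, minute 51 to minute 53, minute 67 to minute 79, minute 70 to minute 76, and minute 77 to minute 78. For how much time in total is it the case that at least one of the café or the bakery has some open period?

A, merged: minute 0 to minute 10, minute 11 to minute 15, minute 24 to minute 87.
B, merged: minute 23 to minute 38, minute 45 to minute 56, minute 67 to minute 79.
A ∪ B = minute 0 to minute 10, minute 11 to minute 15, minute 23 to minute 87.
Total: 10 minutes + 4 minutes + 64 minutes = 78 minutes.

78 minutes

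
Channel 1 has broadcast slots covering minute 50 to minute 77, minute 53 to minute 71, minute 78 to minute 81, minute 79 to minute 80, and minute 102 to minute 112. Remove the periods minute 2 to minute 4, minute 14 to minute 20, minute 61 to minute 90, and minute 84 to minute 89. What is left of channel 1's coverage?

A, merged: minute 50 to minute 77, minute 78 to minute 81, minute 102 to minute 112.
B, merged: minute 2 to minute 4, minute 14 to minute 20, minute 61 to minute 90.
minute 50 to minute 77 with B removed leaves minute 50 to minute 61.
minute 78 to minute 81 lies entirely inside B → drops out.
minute 102 to minute 112 is untouched.

minute 50 to minute 61, minute 102 to minute 112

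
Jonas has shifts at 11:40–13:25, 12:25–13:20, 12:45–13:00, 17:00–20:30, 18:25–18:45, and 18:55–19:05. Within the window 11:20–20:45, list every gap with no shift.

Covered (merged): 11:40-13:25, 17:00-20:30.
Gaps within 11:20-20:45: 11:20-11:40, 13:25-17:00, 20:30-20:45.

11:20-11:40, 13:25-17:00, 20:30-20:45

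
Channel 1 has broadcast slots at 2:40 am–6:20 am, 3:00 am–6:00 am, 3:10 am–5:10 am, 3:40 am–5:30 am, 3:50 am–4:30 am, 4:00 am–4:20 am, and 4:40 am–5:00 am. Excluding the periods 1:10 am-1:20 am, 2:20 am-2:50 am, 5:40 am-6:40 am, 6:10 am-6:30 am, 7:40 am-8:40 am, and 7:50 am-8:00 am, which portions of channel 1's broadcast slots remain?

2:50 am–5:40 am

Merge the first list: 2:40 am–6:20 am.
Merge the second list: 1:10 am–1:20 am, 2:20 am–2:50 am, 5:40 am–6:40 am, 7:40 am–8:40 am.
2:40 am–6:20 am \ B = 2:50 am–5:40 am.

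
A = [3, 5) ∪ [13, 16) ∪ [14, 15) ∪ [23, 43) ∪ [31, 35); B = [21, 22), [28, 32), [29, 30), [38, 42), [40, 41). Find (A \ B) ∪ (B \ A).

[3, 5) ∪ [13, 16) ∪ [21, 22) ∪ [23, 28) ∪ [32, 38) ∪ [42, 43)

Merge the first list: [3, 5), [13, 16), [23, 43).
Merge the second list: [21, 22), [28, 32), [38, 42).
A but not B: [3, 5), [13, 16), [23, 28), [32, 38), [42, 43).
B but not A: [21, 22).
Combining gives A △ B.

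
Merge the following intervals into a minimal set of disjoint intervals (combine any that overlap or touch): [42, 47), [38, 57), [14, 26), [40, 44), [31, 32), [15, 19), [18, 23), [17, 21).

Sort by start: [14, 26), [15, 19), [17, 21), [18, 23), [31, 32), [38, 57), [40, 44), [42, 47).
[15, 19) overlaps/touches [14, 26) → extend to [14, 26).
[17, 21) overlaps/touches [14, 26) → extend to [14, 26).
[18, 23) overlaps/touches [14, 26) → extend to [14, 26).
[31, 32) is disjoint → start new block.
[38, 57) is disjoint → start new block.
[40, 44) overlaps/touches [38, 57) → extend to [38, 57).
[42, 47) overlaps/touches [38, 57) → extend to [38, 57).

[14, 26) ∪ [31, 32) ∪ [38, 57)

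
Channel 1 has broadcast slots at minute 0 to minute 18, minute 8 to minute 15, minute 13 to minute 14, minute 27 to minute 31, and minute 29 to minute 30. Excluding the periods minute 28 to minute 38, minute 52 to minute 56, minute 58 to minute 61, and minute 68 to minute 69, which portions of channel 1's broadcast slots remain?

Merge the first list: minute 0 to minute 18, minute 27 to minute 31.
minute 0 to minute 18 is untouched.
minute 27 to minute 31 with B removed leaves minute 27 to minute 28.

minute 0 to minute 18, minute 27 to minute 28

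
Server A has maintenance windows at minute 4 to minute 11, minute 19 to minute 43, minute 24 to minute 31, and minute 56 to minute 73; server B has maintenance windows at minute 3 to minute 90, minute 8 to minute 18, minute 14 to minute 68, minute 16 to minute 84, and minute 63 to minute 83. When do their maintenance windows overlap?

minute 4 to minute 11, minute 19 to minute 43, minute 56 to minute 73

Merge the first list: minute 4 to minute 11, minute 19 to minute 43, minute 56 to minute 73.
Merge the second list: minute 3 to minute 90.
minute 4 to minute 11 meets the second set on minute 4 to minute 11.
minute 19 to minute 43 meets the second set on minute 19 to minute 43.
minute 56 to minute 73 meets the second set on minute 56 to minute 73.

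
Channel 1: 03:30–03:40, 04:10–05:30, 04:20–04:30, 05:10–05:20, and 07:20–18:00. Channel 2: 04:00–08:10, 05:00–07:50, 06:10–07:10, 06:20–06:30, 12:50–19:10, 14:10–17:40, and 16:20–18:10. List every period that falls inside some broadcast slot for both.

A, merged: 03:30–03:40, 04:10–05:30, 07:20–18:00.
B, merged: 04:00–08:10, 12:50–19:10.
03:30–03:40: no overlap with the second set.
04:10–05:30 meets the second set on 04:10–05:30.
07:20–18:00 meets the second set on 07:20–08:10, 12:50–18:00.

04:10–05:30, 07:20–08:10, 12:50–18:00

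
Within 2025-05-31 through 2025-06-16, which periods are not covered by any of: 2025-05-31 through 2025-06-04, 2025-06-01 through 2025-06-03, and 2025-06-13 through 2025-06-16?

The merged coverage is 2025-05-31 through 2025-06-04, 2025-06-13 through 2025-06-16.
Complement within 2025-05-31 through 2025-06-16: 2025-06-05 through 2025-06-12.

2025-06-05 through 2025-06-12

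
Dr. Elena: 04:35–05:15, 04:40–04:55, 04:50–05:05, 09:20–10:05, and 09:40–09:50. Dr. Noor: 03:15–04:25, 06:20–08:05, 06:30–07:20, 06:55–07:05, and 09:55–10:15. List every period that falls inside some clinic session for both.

09:55–10:05

First set merges to 04:35–05:15, 09:20–10:05.
Second set merges to 03:15–04:25, 06:20–08:05, 09:55–10:15.
04:35–05:15 falls entirely outside B.
09:20–10:05 overlaps B on 09:55–10:05.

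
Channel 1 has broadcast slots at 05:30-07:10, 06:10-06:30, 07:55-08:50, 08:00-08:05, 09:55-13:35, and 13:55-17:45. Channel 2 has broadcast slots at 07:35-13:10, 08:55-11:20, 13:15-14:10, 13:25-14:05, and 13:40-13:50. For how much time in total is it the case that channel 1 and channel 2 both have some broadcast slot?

4 h 45 min

First set merges to 05:30–07:10, 07:55–08:50, 09:55–13:35, 13:55–17:45.
Second set merges to 07:35–13:10, 13:15–14:10.
A ∩ B = 07:55–08:50, 09:55–13:10, 13:15–13:35, 13:55–14:10.
Total: 55 min + 3 h 15 min + 20 min + 15 min = 4 h 45 min.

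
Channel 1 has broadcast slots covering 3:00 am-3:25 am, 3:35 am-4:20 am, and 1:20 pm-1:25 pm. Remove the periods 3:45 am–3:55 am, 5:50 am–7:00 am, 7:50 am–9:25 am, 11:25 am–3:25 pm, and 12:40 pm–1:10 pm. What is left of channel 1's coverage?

Second set merges to 3:45 am-3:55 am, 5:50 am-7:00 am, 7:50 am-9:25 am, 11:25 am-3:25 pm.
3:00 am-3:25 am: no B overlap → unchanged.
3:35 am-4:20 am minus B → 3:35 am-3:45 am, 3:55 am-4:20 am.
1:20 pm-1:25 pm: fully covered by B → removed.

3:00 am-3:25 am, 3:35 am-3:45 am, 3:55 am-4:20 am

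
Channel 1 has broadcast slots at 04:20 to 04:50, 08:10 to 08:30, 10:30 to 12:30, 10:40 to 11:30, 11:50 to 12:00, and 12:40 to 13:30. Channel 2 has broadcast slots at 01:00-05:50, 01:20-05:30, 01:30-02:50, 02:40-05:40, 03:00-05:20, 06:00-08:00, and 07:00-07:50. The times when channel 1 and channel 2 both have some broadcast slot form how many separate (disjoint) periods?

First set merges to 04:20–04:50, 08:10–08:30, 10:30–12:30, 12:40–13:30.
Second set merges to 01:00–05:50, 06:00–08:00.
A ∩ B = 04:20–04:50.
That is 1 disjoint piece.

1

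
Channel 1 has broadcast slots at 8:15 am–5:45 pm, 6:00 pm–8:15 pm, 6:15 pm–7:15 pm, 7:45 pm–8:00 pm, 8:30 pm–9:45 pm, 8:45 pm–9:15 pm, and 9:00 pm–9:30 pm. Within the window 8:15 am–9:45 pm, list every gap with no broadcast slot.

5:45 pm-6:00 pm, 8:15 pm-8:30 pm

Covered (merged): 8:15 am-5:45 pm, 6:00 pm-8:15 pm, 8:30 pm-9:45 pm.
Complement within 8:15 am-9:45 pm: 5:45 pm-6:00 pm, 8:15 pm-8:30 pm.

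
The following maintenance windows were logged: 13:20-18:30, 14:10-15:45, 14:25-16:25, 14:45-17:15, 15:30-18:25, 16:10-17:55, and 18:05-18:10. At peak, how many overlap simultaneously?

5

At 15:30, 5 of the intervals are simultaneously active.
No point has more.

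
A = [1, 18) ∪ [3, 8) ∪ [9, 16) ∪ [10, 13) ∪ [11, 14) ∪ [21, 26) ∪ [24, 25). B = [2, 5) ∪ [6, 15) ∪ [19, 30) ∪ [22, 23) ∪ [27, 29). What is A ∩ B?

First set merges to [1, 18), [21, 26).
Second set merges to [2, 5), [6, 15), [19, 30).
[1, 18) overlaps B on [2, 5), [6, 15).
[21, 26) overlaps B on [21, 26).

[2, 5) ∪ [6, 15) ∪ [21, 26)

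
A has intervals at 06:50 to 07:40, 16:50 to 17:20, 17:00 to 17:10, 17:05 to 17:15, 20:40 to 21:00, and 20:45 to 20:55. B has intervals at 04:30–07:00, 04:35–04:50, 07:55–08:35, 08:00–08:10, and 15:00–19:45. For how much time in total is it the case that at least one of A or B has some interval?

First set merges to 06:50–07:40, 16:50–17:20, 20:40–21:00.
Second set merges to 04:30–07:00, 07:55–08:35, 15:00–19:45.
A ∪ B = 04:30–07:40, 07:55–08:35, 15:00–19:45, 20:40–21:00.
Total: 3 h 10 min + 40 min + 4 h 45 min + 20 min = 8 h 55 min.

8 h 55 min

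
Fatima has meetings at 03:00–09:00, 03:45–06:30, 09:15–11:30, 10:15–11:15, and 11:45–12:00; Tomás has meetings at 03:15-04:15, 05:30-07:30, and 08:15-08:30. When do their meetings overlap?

03:15–04:15, 05:30–07:30, 08:15–08:30

Merge the first list: 03:00–09:00, 09:15–11:30, 11:45–12:00.
03:00–09:00 ∩ B → 03:15–04:15, 05:30–07:30, 08:15–08:30.
09:15–11:30 meets no B interval.
11:45–12:00 meets no B interval.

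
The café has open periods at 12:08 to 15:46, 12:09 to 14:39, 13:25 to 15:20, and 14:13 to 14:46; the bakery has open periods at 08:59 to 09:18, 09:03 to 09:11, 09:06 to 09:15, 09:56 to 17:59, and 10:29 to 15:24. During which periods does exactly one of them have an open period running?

First set merges to 12:08–15:46.
Second set merges to 08:59–09:18, 09:56–17:59.
A but not B: none.
B but not A: 08:59–09:18, 09:56–12:08, 15:46–17:59.
Combining gives A △ B.

08:59–09:18, 09:56–12:08, 15:46–17:59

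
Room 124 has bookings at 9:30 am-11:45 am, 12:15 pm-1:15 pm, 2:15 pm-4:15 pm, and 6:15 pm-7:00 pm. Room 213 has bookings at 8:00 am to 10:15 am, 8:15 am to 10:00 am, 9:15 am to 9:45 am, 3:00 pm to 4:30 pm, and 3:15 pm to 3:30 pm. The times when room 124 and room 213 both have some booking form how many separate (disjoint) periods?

2

Merge the second list: 8:00 am-10:15 am, 3:00 pm-4:30 pm.
A ∩ B = 9:30 am-10:15 am, 3:00 pm-4:15 pm.
That is 2 disjoint pieces.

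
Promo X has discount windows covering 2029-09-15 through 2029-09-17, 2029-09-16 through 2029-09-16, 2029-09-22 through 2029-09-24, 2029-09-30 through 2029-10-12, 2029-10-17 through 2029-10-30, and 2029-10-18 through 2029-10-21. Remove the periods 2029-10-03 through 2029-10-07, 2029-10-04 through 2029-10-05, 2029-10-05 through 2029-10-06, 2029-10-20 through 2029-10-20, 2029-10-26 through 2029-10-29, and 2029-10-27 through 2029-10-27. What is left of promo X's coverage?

First set merges to 2029-09-15 through 2029-09-17, 2029-09-22 through 2029-09-24, 2029-09-30 through 2029-10-12, 2029-10-17 through 2029-10-30.
Second set merges to 2029-10-03 through 2029-10-07, 2029-10-20 through 2029-10-20, 2029-10-26 through 2029-10-29.
2029-09-15 through 2029-09-17 is untouched.
2029-09-22 through 2029-09-24 is untouched.
2029-09-30 through 2029-10-12 with B removed leaves 2029-09-30 through 2029-10-02, 2029-10-08 through 2029-10-12.
2029-10-17 through 2029-10-30 with B removed leaves 2029-10-17 through 2029-10-19, 2029-10-21 through 2029-10-25, 2029-10-30 through 2029-10-30.

2029-09-15 through 2029-09-17, 2029-09-22 through 2029-09-24, 2029-09-30 through 2029-10-02, 2029-10-08 through 2029-10-12, 2029-10-17 through 2029-10-19, 2029-10-21 through 2029-10-25, 2029-10-30 through 2029-10-30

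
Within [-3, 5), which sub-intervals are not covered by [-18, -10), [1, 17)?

Covered (merged): [-18, -10), [1, 17).
Complement within [-3, 5): [-3, 1).

[-3, 1)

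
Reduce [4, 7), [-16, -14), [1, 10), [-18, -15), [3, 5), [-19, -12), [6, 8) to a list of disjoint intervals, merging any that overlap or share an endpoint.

[-19, -12) ∪ [1, 10)

Sort by start: [-19, -12), [-18, -15), [-16, -14), [1, 10), [3, 5), [4, 7), [6, 8).
[-18, -15) overlaps/touches [-19, -12) → extend to [-19, -12).
[-16, -14) overlaps/touches [-19, -12) → extend to [-19, -12).
[1, 10) is disjoint → start new block.
[3, 5) overlaps/touches [1, 10) → extend to [1, 10).
[4, 7) overlaps/touches [1, 10) → extend to [1, 10).
[6, 8) overlaps/touches [1, 10) → extend to [1, 10).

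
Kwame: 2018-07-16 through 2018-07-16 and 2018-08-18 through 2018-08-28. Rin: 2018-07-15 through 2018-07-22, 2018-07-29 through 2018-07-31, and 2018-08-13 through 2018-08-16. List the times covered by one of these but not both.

2018-07-15 through 2018-07-15, 2018-07-17 through 2018-07-22, 2018-07-29 through 2018-07-31, 2018-08-13 through 2018-08-16, 2018-08-18 through 2018-08-28

A \ B = 2018-08-18 through 2018-08-28.
B \ A = 2018-07-15 through 2018-07-15, 2018-07-17 through 2018-07-22, 2018-07-29 through 2018-07-31, 2018-08-13 through 2018-08-16.
Union of the two gives the symmetric difference.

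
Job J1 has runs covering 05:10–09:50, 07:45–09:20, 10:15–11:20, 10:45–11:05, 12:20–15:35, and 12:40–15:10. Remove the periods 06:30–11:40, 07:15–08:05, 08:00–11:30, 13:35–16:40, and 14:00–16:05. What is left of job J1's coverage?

05:10–06:30, 12:20–13:35

Merge the first list: 05:10–09:50, 10:15–11:20, 12:20–15:35.
Merge the second list: 06:30–11:40, 13:35–16:40.
05:10–09:50 with B removed leaves 05:10–06:30.
10:15–11:20 lies entirely inside B → drops out.
12:20–15:35 with B removed leaves 12:20–13:35.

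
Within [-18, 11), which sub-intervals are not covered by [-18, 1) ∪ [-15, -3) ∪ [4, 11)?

[1, 4)

The merged coverage is [-18, 1), [4, 11).
Gaps within [-18, 11): [1, 4).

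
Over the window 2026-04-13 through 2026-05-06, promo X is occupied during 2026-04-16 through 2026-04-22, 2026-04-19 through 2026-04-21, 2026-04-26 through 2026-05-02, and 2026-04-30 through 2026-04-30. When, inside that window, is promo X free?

The merged coverage is 2026-04-16 through 2026-04-22, 2026-04-26 through 2026-05-02.
Complement within 2026-04-13 through 2026-05-06: 2026-04-13 through 2026-04-15, 2026-04-23 through 2026-04-25, 2026-05-03 through 2026-05-06.

2026-04-13 through 2026-04-15, 2026-04-23 through 2026-04-25, 2026-05-03 through 2026-05-06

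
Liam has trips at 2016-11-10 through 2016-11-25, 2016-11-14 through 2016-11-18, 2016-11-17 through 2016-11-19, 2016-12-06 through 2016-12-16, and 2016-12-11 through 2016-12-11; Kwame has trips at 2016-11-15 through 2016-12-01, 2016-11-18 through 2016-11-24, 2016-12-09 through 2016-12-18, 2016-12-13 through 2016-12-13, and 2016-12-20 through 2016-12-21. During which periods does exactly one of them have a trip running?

2016-11-10 through 2016-11-14, 2016-11-26 through 2016-12-01, 2016-12-06 through 2016-12-08, 2016-12-17 through 2016-12-18, 2016-12-20 through 2016-12-21

First set merges to 2016-11-10 through 2016-11-25, 2016-12-06 through 2016-12-16.
Second set merges to 2016-11-15 through 2016-12-01, 2016-12-09 through 2016-12-18, 2016-12-20 through 2016-12-21.
A but not B: 2016-11-10 through 2016-11-14, 2016-12-06 through 2016-12-08.
B but not A: 2016-11-26 through 2016-12-01, 2016-12-17 through 2016-12-18, 2016-12-20 through 2016-12-21.
Combining gives A △ B.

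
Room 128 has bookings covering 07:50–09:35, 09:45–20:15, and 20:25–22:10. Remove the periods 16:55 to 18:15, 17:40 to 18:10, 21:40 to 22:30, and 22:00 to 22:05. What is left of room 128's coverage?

Second set merges to 16:55–18:15, 21:40–22:30.
07:50–09:35: no B overlap → unchanged.
09:45–20:15 minus B → 09:45–16:55, 18:15–20:15.
20:25–22:10 minus B → 20:25–21:40.

07:50–09:35, 09:45–16:55, 18:15–20:15, 20:25–21:40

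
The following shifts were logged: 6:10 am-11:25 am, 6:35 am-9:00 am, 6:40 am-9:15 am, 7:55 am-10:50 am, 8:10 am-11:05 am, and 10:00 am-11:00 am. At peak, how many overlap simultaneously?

Sweep endpoints in order; track running count of active intervals.
Peak of 5 reached at 8:10 am.

5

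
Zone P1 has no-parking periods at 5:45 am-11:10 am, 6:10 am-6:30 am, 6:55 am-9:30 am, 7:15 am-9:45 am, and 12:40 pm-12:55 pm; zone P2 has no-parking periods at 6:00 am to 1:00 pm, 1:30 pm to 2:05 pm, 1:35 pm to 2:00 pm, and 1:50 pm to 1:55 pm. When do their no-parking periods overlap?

6:00 am–11:10 am, 12:40 pm–12:55 pm

A, merged: 5:45 am–11:10 am, 12:40 pm–12:55 pm.
B, merged: 6:00 am–1:00 pm, 1:30 pm–2:05 pm.
5:45 am–11:10 am meets the second set on 6:00 am–11:10 am.
12:40 pm–12:55 pm meets the second set on 12:40 pm–12:55 pm.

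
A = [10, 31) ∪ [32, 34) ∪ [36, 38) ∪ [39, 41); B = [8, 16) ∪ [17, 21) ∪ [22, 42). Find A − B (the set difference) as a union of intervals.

[10, 31) with B removed leaves [16, 17), [21, 22).
[32, 34) lies entirely inside B → drops out.
[36, 38) lies entirely inside B → drops out.
[39, 41) lies entirely inside B → drops out.

[16, 17) ∪ [21, 22)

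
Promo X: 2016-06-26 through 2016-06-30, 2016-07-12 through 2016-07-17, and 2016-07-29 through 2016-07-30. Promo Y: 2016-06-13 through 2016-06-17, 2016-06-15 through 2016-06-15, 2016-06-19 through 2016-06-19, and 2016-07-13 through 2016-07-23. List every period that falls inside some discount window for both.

B, merged: 2016-06-13 through 2016-06-17, 2016-06-19 through 2016-06-19, 2016-07-13 through 2016-07-23.
2016-06-26 through 2016-06-30: no overlap with the second set.
2016-07-12 through 2016-07-17 meets the second set on 2016-07-13 through 2016-07-17.
2016-07-29 through 2016-07-30: no overlap with the second set.

2016-07-13 through 2016-07-17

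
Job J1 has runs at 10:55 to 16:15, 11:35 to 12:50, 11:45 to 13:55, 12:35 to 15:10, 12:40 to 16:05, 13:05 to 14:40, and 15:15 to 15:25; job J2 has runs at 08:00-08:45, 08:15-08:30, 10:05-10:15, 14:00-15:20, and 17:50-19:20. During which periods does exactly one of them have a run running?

Merge the first list: 10:55–16:15.
Merge the second list: 08:00–08:45, 10:05–10:15, 14:00–15:20, 17:50–19:20.
A \ B = 10:55–14:00, 15:20–16:15.
B \ A = 08:00–08:45, 10:05–10:15, 17:50–19:20.
Union of the two gives the symmetric difference.

08:00–08:45, 10:05–10:15, 10:55–14:00, 15:20–16:15, 17:50–19:20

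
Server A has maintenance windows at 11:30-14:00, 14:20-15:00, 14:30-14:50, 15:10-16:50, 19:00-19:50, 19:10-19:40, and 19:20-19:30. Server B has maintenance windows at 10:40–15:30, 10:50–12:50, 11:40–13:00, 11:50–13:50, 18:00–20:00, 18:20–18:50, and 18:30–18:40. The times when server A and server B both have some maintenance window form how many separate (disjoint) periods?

4

First set merges to 11:30–14:00, 14:20–15:00, 15:10–16:50, 19:00–19:50.
Second set merges to 10:40–15:30, 18:00–20:00.
A ∩ B = 11:30–14:00, 14:20–15:00, 15:10–15:30, 19:00–19:50.
That is 4 disjoint pieces.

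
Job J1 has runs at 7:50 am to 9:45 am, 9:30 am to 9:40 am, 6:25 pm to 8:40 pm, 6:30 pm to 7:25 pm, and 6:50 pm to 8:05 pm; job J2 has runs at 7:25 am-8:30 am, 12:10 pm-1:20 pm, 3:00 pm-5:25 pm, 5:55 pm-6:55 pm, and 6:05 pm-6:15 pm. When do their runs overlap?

A, merged: 7:50 am-9:45 am, 6:25 pm-8:40 pm.
B, merged: 7:25 am-8:30 am, 12:10 pm-1:20 pm, 3:00 pm-5:25 pm, 5:55 pm-6:55 pm.
7:50 am-9:45 am ∩ B → 7:50 am-8:30 am.
6:25 pm-8:40 pm ∩ B → 6:25 pm-6:55 pm.

7:50 am-8:30 am, 6:25 pm-6:55 pm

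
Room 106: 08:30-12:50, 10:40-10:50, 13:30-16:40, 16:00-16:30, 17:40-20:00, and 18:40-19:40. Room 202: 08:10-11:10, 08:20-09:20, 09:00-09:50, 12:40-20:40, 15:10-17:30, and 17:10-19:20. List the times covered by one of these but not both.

08:10–08:30, 11:10–12:40, 12:50–13:30, 16:40–17:40, 20:00–20:40

First set merges to 08:30–12:50, 13:30–16:40, 17:40–20:00.
Second set merges to 08:10–11:10, 12:40–20:40.
A \ B = 11:10–12:40.
B \ A = 08:10–08:30, 12:50–13:30, 16:40–17:40, 20:00–20:40.
Union of the two gives the symmetric difference.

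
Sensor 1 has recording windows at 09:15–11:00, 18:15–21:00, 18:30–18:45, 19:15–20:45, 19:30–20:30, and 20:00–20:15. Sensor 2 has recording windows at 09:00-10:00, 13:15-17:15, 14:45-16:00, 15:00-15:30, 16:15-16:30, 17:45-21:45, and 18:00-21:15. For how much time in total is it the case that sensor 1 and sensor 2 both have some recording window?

3 h 30 min

First set merges to 09:15–11:00, 18:15–21:00.
Second set merges to 09:00–10:00, 13:15–17:15, 17:45–21:45.
A ∩ B = 09:15–10:00, 18:15–21:00.
Total: 45 min + 2 h 45 min = 3 h 30 min.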